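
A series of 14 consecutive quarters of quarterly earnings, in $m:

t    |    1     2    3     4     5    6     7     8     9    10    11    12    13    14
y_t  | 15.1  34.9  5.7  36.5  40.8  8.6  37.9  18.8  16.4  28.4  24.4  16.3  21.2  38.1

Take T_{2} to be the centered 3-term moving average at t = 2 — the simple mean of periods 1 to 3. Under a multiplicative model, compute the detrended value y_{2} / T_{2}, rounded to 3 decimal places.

Trend T_2 = (15.1 + 34.9 + 5.7) / 3 = 55.7/3 = 18.56667
Ratio to trend: 34.9 / 18.56667 = 1.880

1.880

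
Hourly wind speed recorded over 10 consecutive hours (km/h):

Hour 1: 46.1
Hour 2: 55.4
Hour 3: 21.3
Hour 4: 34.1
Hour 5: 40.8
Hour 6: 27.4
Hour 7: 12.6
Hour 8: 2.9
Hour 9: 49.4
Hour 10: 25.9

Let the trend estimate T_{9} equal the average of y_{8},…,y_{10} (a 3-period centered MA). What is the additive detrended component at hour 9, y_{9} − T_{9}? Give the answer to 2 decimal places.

23.33

Trend T_9 = (2.9 + 49.4 + 25.9) / 3 = 78.2/3 = 26.0667
Detrended value: 49.4 − 26.0667 = 23.33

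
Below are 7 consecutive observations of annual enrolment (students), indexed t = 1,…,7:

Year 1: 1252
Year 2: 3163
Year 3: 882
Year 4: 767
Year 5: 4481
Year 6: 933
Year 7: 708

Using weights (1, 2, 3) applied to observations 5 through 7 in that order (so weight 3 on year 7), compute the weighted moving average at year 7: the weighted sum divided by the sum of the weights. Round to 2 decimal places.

Weighted sum: 1·4481 + 2·933 + 3·708 = 4481 + 1866 + 2124 = 8471
Weight total: 1 + 2 + 3 = 6
WMA = 8471 / 6 = 1411.83

1411.83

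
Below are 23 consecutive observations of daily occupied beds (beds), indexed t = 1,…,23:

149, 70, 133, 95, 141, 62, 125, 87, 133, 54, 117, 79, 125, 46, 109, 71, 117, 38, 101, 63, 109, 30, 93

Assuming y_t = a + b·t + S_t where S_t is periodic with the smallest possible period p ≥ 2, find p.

First differences y_{t+1} − y_t: -79, 63, -38, 46, -79, 63, -38, 46, -79, 63, …
The difference pattern repeats every 4 terms and not for any smaller step, so p = 4.

4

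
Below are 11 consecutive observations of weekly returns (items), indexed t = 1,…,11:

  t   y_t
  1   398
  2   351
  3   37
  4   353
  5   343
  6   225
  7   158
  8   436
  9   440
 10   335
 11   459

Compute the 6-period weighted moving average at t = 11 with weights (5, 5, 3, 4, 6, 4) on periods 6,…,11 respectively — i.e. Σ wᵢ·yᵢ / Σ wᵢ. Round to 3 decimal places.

327.000

Weighted sum: 5·225 + 5·158 + 3·436 + 4·440 + 6·335 + 4·459 = 1125 + 790 + 1308 + 1760 + 2010 + 1836 = 8829
Weight total: 5 + 5 + 3 + 4 + 6 + 4 = 27
WMA = 8829 / 27 = 327.000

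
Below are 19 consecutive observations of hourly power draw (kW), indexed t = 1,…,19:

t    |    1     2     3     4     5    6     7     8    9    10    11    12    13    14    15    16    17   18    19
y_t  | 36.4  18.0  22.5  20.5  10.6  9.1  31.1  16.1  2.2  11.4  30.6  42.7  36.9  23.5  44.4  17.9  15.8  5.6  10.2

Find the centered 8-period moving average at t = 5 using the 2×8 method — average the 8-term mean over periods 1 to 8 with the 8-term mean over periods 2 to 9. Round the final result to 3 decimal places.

Sum over 1–8: 36.4 + 18.0 + 22.5 + 20.5 + 10.6 + 9.1 + 31.1 + 16.1 = 164.3
Sum over 2–9: 18.0 + 22.5 + 20.5 + 10.6 + 9.1 + 31.1 + 16.1 + 2.2 = 130.1
CMA at t=5 = (164.3 + 130.1) / (2·8) = 294.4 / 16 = 18.400

18.400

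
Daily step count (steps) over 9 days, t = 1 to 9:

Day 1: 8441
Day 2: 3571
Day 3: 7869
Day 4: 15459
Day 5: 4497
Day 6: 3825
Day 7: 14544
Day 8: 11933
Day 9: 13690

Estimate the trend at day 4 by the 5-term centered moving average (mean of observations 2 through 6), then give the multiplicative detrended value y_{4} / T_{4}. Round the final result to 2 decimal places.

Trend T_4 = (3571 + 7869 + 15459 + 4497 + 3825) / 5 = 35221/5 = 7044.2000
Ratio to trend: 15459 / 7044.2000 = 2.19

2.19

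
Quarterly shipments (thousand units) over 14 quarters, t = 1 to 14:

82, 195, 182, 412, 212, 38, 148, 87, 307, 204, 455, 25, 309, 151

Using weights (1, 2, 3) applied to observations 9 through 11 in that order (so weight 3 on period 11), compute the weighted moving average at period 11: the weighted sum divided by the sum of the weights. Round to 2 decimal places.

346.67

Weighted sum: 1·307 + 2·204 + 3·455 = 307 + 408 + 1365 = 2080
Weight total: 1 + 2 + 3 = 6
WMA = 2080 / 6 = 346.67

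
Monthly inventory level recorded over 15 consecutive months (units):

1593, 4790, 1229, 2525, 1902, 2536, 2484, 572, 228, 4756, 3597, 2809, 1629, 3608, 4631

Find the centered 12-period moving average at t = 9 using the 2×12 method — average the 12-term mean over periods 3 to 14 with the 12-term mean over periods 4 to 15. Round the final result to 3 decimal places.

Sum over 3–14: 1229 + 2525 + 1902 + 2536 + 2484 + 572 + 228 + 4756 + 3597 + 2809 + 1629 + 3608 = 27875
Sum over 4–15: 2525 + 1902 + 2536 + 2484 + 572 + 228 + 4756 + 3597 + 2809 + 1629 + 3608 + 4631 = 31277
CMA at t=9 = (27875 + 31277) / (2·12) = 59152 / 24 = 2464.667

2464.667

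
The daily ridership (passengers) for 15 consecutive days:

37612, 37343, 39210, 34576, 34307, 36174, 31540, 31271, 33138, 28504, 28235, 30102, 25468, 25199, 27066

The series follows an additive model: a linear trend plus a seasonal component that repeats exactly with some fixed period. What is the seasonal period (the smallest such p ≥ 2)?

First differences y_{t+1} − y_t: -269, 1867, -4634, -269, 1867, -4634, -269, 1867, …
The difference pattern repeats every 3 terms and not for any smaller step, so p = 3.

3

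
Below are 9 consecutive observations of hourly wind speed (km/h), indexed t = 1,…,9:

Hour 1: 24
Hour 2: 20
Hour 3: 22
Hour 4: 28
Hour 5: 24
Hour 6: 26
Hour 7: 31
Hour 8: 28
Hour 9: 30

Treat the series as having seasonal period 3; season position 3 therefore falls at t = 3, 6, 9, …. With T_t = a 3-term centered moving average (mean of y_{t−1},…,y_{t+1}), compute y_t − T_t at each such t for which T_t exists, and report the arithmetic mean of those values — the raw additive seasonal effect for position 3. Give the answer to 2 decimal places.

Season position 3 occurs at t = 3, 6 (where T_t is defined).
t=3: T_3 = 23.3333; y_3 − T_3 = 22 − 23.3333 = -1.3333
t=6: T_6 = 27.0000; y_6 − T_6 = 26 − 27.0000 = -1.0000
Mean deviation: (-1.3333 + -1.0000) / 2 = -1.17

-1.17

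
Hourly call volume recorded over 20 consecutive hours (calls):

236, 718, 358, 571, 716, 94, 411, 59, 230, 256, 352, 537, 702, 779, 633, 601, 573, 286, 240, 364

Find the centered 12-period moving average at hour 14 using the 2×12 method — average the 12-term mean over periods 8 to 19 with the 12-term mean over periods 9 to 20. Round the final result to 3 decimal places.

Sum over 8–19: 59 + 230 + 256 + 352 + 537 + 702 + 779 + 633 + 601 + 573 + 286 + 240 = 5248
Sum over 9–20: 230 + 256 + 352 + 537 + 702 + 779 + 633 + 601 + 573 + 286 + 240 + 364 = 5553
CMA at t=14 = (5248 + 5553) / (2·12) = 10801 / 24 = 450.042

450.042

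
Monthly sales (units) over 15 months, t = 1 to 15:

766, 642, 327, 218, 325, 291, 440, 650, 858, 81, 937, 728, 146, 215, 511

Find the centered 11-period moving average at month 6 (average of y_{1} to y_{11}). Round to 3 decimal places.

Sum of periods 1–11: 766 + 642 + 327 + 218 + 325 + 291 + 440 + 650 + 858 + 81 + 937 = 5535
Divide by 11: 5535 / 11 = 503.182

503.182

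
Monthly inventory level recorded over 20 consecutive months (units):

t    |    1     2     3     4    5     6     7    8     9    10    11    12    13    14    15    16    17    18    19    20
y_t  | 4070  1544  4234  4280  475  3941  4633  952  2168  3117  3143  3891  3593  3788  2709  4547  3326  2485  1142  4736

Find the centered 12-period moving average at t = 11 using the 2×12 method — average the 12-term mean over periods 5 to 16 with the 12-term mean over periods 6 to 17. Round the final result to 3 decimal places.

3198.542

Sum over 5–16: 475 + 3941 + 4633 + 952 + 2168 + 3117 + 3143 + 3891 + 3593 + 3788 + 2709 + 4547 = 36957
Sum over 6–17: 3941 + 4633 + 952 + 2168 + 3117 + 3143 + 3891 + 3593 + 3788 + 2709 + 4547 + 3326 = 39808
CMA at t=11 = (36957 + 39808) / (2·12) = 76765 / 24 = 3198.542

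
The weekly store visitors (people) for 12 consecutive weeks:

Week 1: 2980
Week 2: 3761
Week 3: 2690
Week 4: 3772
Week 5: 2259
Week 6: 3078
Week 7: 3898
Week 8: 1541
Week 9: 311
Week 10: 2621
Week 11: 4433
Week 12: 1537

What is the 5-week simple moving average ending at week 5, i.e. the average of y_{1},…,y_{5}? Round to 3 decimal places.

3092.400

Sum of periods 1–5: 2980 + 3761 + 2690 + 3772 + 2259 = 15462
Divide by 5: 15462 / 5 = 3092.400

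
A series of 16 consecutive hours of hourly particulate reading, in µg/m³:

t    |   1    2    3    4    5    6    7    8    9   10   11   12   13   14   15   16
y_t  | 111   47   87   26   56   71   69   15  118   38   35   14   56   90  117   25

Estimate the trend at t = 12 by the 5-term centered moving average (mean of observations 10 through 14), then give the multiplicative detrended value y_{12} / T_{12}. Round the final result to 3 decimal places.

Trend T_12 = (38 + 35 + 14 + 56 + 90) / 5 = 233/5 = 46.60000
Ratio to trend: 14 / 46.60000 = 0.300

0.300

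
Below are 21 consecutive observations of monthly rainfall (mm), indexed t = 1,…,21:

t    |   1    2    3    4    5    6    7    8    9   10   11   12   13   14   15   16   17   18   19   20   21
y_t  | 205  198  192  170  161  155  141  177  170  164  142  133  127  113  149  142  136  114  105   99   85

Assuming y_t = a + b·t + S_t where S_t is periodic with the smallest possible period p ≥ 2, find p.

7

First differences y_{t+1} − y_t: -7, -6, -22, -9, -6, -14, 36, -7, -6, -22, -9, -6, -14, 36, -7, -6, …
The difference pattern repeats every 7 terms and not for any smaller step, so p = 7.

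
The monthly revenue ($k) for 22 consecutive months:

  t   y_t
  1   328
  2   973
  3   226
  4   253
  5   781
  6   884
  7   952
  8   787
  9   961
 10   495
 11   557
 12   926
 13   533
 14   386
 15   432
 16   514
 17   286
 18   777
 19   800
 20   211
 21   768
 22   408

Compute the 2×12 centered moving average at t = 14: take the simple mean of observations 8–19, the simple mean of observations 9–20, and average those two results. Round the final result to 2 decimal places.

597.17

Sum over 8–19: 787 + 961 + 495 + 557 + 926 + 533 + 386 + 432 + 514 + 286 + 777 + 800 = 7454
Sum over 9–20: 961 + 495 + 557 + 926 + 533 + 386 + 432 + 514 + 286 + 777 + 800 + 211 = 6878
CMA at t=14 = (7454 + 6878) / (2·12) = 14332 / 24 = 597.17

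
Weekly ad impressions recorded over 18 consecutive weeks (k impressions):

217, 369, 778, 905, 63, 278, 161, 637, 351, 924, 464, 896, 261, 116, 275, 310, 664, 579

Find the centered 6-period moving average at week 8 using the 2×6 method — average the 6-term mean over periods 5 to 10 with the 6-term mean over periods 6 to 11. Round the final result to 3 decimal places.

435.750

Sum over 5–10: 63 + 278 + 161 + 637 + 351 + 924 = 2414
Sum over 6–11: 278 + 161 + 637 + 351 + 924 + 464 = 2815
CMA at t=8 = (2414 + 2815) / (2·6) = 5229 / 12 = 435.750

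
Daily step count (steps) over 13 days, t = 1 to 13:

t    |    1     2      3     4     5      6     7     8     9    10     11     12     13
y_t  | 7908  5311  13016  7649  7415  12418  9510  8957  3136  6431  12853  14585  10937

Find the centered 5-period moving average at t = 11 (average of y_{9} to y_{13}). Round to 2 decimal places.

Sum of periods 9–13: 3136 + 6431 + 12853 + 14585 + 10937 = 47942
Divide by 5: 47942 / 5 = 9588.40

9588.40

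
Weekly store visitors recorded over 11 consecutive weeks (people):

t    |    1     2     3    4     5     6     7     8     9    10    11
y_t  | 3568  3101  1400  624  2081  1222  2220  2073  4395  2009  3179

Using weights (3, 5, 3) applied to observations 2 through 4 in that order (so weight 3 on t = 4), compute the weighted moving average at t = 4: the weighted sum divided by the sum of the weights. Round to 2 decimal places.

1652.27

Weighted sum: 3·3101 + 5·1400 + 3·624 = 9303 + 7000 + 1872 = 18175
Weight total: 3 + 5 + 3 = 11
WMA = 18175 / 11 = 1652.27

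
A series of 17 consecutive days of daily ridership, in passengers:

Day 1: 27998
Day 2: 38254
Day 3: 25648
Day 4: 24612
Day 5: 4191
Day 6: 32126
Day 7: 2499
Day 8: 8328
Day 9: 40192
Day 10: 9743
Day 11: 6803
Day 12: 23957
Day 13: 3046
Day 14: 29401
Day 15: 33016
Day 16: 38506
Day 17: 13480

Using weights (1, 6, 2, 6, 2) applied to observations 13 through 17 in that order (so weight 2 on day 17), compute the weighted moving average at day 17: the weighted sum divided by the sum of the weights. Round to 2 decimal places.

Weighted sum: 1·3046 + 6·29401 + 2·33016 + 6·38506 + 2·13480 = 3046 + 176406 + 66032 + 231036 + 26960 = 503480
Weight total: 1 + 6 + 2 + 6 + 2 = 17
WMA = 503480 / 17 = 29616.47

29616.47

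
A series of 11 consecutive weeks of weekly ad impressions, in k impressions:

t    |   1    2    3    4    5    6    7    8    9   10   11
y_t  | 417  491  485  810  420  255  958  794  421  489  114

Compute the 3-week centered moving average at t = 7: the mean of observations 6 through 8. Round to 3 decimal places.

Sum of periods 6–8: 255 + 958 + 794 = 2007
Divide by 3: 2007 / 3 = 669.000

669.000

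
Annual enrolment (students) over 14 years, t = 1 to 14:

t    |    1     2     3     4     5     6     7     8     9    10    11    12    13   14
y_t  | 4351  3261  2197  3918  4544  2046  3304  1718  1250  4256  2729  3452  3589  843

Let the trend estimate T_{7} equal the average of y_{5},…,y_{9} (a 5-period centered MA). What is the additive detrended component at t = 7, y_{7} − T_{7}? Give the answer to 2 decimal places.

731.60

Trend T_7 = (4544 + 2046 + 3304 + 1718 + 1250) / 5 = 12862/5 = 2572.4000
Detrended value: 3304 − 2572.4000 = 731.60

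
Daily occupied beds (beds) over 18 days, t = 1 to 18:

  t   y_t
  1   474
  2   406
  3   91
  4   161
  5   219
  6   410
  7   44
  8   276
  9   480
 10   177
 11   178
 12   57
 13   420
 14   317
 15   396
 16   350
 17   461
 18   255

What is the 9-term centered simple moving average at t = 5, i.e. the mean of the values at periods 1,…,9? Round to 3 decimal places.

284.556

Sum of periods 1–9: 474 + 406 + 91 + 161 + 219 + 410 + 44 + 276 + 480 = 2561
Divide by 9: 2561 / 9 = 284.556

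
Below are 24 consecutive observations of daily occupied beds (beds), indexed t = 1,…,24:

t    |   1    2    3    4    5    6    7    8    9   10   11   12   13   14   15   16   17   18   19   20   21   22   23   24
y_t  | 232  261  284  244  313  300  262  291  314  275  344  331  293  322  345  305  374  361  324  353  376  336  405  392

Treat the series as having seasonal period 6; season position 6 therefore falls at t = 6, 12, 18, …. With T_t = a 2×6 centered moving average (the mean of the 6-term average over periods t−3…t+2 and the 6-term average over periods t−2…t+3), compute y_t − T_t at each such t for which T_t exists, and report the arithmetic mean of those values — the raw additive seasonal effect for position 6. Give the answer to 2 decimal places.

15.06

Season position 6 occurs at t = 6, 12, 18 (where T_t is defined).
t=6: T_6 = 284.8333; y_6 − T_6 = 300 − 284.8333 = 15.1667
t=12: T_12 = 315.7500; y_12 − T_12 = 331 − 315.7500 = 15.2500
t=18: T_18 = 346.2500; y_18 − T_18 = 361 − 346.2500 = 14.7500
Mean deviation: (15.1667 + 15.2500 + 14.7500) / 3 = 15.06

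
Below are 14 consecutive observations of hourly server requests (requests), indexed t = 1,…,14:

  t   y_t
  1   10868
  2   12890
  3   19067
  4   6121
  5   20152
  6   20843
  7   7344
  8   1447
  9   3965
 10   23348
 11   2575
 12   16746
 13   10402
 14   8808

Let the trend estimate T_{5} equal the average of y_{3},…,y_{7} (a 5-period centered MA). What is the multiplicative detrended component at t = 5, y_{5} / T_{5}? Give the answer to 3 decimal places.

1.370

Trend T_5 = (19067 + 6121 + 20152 + 20843 + 7344) / 5 = 73527/5 = 14705.40000
Ratio to trend: 20152 / 14705.40000 = 1.370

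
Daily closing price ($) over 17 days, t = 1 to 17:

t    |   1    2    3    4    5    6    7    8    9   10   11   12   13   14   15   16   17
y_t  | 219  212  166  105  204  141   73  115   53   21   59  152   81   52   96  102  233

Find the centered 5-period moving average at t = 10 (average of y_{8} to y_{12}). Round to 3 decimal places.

80.000

Sum of periods 8–12: 115 + 53 + 21 + 59 + 152 = 400
Divide by 5: 400 / 5 = 80.000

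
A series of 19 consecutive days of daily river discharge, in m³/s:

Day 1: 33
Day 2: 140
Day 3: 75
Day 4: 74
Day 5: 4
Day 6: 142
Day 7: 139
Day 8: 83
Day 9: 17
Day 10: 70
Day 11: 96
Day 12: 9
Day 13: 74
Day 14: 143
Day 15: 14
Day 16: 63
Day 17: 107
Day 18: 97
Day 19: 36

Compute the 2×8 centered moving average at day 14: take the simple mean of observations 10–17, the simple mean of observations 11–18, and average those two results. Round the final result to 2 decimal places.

73.69

Sum over 10–17: 70 + 96 + 9 + 74 + 143 + 14 + 63 + 107 = 576
Sum over 11–18: 96 + 9 + 74 + 143 + 14 + 63 + 107 + 97 = 603
CMA at t=14 = (576 + 603) / (2·8) = 1179 / 16 = 73.69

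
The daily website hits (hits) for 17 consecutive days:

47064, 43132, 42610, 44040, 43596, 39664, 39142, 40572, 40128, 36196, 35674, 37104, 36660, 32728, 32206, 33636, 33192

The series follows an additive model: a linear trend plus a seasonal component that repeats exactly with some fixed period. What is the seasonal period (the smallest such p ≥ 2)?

First differences y_{t+1} − y_t: -3932, -522, 1430, -444, -3932, -522, 1430, -444, -3932, -522, …
The difference pattern repeats every 4 terms and not for any smaller step, so p = 4.

4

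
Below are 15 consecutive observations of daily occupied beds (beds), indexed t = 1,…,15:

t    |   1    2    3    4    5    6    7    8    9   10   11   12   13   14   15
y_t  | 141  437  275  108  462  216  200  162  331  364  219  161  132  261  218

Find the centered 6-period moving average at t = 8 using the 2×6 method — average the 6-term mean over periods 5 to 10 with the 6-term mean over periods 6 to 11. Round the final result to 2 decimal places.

Sum over 5–10: 462 + 216 + 200 + 162 + 331 + 364 = 1735
Sum over 6–11: 216 + 200 + 162 + 331 + 364 + 219 = 1492
CMA at t=8 = (1735 + 1492) / (2·6) = 3227 / 12 = 268.92

268.92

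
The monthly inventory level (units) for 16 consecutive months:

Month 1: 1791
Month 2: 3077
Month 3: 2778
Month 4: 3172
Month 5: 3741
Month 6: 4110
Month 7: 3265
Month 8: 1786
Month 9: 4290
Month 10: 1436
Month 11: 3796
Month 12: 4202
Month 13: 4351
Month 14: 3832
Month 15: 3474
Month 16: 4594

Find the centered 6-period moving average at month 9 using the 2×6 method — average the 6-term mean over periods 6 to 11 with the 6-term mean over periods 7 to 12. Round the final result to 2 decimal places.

3121.50

Sum over 6–11: 4110 + 3265 + 1786 + 4290 + 1436 + 3796 = 18683
Sum over 7–12: 3265 + 1786 + 4290 + 1436 + 3796 + 4202 = 18775
CMA at t=9 = (18683 + 18775) / (2·6) = 37458 / 12 = 3121.50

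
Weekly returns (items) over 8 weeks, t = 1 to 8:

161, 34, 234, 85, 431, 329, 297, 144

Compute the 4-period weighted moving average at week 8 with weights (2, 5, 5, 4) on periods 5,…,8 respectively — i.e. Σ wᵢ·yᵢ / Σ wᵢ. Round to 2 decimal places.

285.50

Weighted sum: 2·431 + 5·329 + 5·297 + 4·144 = 862 + 1645 + 1485 + 576 = 4568
Weight total: 2 + 5 + 5 + 4 = 16
WMA = 4568 / 16 = 285.50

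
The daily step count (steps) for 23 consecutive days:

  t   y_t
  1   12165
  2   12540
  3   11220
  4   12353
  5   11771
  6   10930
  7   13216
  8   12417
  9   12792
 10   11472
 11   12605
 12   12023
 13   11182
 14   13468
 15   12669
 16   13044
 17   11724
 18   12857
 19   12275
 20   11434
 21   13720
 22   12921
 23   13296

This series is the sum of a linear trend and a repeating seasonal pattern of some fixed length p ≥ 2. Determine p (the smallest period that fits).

First differences y_{t+1} − y_t: 375, -1320, 1133, -582, -841, 2286, -799, 375, -1320, 1133, -582, -841, 2286, -799, 375, -1320, …
The difference pattern repeats every 7 terms and not for any smaller step, so p = 7.

7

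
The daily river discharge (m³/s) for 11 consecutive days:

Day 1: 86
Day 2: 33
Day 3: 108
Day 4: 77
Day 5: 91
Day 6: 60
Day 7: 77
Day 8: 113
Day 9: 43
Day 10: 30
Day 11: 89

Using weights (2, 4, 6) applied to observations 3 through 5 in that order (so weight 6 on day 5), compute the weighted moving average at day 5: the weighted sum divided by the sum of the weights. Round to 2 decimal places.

89.17

Weighted sum: 2·108 + 4·77 + 6·91 = 216 + 308 + 546 = 1070
Weight total: 2 + 4 + 6 = 12
WMA = 1070 / 12 = 89.17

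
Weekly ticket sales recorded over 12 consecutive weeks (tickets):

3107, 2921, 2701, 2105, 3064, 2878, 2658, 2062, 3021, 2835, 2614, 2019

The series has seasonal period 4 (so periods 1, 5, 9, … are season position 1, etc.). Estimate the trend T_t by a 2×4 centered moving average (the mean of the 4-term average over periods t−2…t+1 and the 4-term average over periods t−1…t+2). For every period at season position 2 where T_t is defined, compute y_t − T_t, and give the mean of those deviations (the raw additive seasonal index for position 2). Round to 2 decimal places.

207.25

Season position 2 occurs at t = 6, 10 (where T_t is defined).
t=6: T_6 = 2670.8750; y_6 − T_6 = 2878 − 2670.8750 = 207.1250
t=10: T_10 = 2627.6250; y_10 − T_10 = 2835 − 2627.6250 = 207.3750
Mean deviation: (207.1250 + 207.3750) / 2 = 207.25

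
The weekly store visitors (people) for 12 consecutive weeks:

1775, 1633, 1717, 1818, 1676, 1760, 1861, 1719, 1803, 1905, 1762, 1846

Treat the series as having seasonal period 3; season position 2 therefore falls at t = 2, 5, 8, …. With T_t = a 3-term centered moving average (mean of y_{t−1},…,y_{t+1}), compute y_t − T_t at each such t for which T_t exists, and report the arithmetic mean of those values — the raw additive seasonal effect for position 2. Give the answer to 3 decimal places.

Season position 2 occurs at t = 2, 5, 8, 11 (where T_t is defined).
t=2: T_2 = 1708.33333; y_2 − T_2 = 1633 − 1708.33333 = -75.33333
t=5: T_5 = 1751.33333; y_5 − T_5 = 1676 − 1751.33333 = -75.33333
t=8: T_8 = 1794.33333; y_8 − T_8 = 1719 − 1794.33333 = -75.33333
t=11: T_11 = 1837.66667; y_11 − T_11 = 1762 − 1837.66667 = -75.66667
Mean deviation: (-75.33333 + -75.33333 + -75.33333 + -75.66667) / 4 = -75.417

-75.417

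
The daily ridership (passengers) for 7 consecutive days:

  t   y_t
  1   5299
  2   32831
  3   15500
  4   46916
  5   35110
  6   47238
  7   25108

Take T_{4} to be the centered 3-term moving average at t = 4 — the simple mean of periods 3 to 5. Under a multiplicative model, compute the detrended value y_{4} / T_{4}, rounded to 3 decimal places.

Trend T_4 = (15500 + 46916 + 35110) / 3 = 97526/3 = 32508.66667
Ratio to trend: 46916 / 32508.66667 = 1.443

1.443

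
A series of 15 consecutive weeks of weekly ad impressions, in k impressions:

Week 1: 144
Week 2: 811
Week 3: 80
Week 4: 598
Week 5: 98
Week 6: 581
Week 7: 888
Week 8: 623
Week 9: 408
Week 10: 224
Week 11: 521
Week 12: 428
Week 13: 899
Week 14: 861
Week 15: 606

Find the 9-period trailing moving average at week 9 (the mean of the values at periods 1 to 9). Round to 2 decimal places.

Sum of periods 1–9: 144 + 811 + 80 + 598 + 98 + 581 + 888 + 623 + 408 = 4231
Divide by 9: 4231 / 9 = 470.11

470.11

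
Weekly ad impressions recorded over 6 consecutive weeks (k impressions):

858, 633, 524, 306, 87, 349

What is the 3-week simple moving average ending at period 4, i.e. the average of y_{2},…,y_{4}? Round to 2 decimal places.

Sum of periods 2–4: 633 + 524 + 306 = 1463
Divide by 3: 1463 / 3 = 487.67

487.67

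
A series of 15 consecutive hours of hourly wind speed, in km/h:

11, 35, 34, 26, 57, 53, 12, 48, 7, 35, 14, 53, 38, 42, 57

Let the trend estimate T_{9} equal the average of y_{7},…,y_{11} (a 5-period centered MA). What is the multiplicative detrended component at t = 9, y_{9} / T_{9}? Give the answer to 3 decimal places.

0.302

Trend T_9 = (12 + 48 + 7 + 35 + 14) / 5 = 116/5 = 23.20000
Ratio to trend: 7 / 23.20000 = 0.302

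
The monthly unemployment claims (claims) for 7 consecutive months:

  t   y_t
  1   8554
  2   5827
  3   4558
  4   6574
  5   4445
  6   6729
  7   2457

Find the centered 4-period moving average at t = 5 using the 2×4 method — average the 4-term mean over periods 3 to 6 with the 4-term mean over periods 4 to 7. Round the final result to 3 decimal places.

Sum over 3–6: 4558 + 6574 + 4445 + 6729 = 22306
Sum over 4–7: 6574 + 4445 + 6729 + 2457 = 20205
CMA at t=5 = (22306 + 20205) / (2·4) = 42511 / 8 = 5313.875

5313.875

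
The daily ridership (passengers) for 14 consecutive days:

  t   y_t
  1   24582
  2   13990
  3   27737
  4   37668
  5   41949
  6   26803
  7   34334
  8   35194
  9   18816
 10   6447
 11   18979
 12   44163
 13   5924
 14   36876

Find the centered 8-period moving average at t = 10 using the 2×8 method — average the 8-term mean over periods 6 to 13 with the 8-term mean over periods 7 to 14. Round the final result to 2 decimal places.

24462.06

Sum over 6–13: 26803 + 34334 + 35194 + 18816 + 6447 + 18979 + 44163 + 5924 = 190660
Sum over 7–14: 34334 + 35194 + 18816 + 6447 + 18979 + 44163 + 5924 + 36876 = 200733
CMA at t=10 = (190660 + 200733) / (2·8) = 391393 / 16 = 24462.06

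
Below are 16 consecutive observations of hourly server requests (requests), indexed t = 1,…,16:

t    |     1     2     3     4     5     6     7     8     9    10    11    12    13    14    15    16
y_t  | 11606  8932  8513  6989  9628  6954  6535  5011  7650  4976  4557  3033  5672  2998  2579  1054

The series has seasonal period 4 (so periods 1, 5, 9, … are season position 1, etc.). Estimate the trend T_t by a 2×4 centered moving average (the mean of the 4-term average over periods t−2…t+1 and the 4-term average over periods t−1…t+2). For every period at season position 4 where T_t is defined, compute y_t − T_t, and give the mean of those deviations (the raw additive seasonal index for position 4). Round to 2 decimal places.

-1279.25

Season position 4 occurs at t = 4, 8, 12 (where T_t is defined).
t=4: T_4 = 8268.2500; y_4 − T_4 = 6989 − 8268.2500 = -1279.2500
t=8: T_8 = 6290.2500; y_8 − T_8 = 5011 − 6290.2500 = -1279.2500
t=12: T_12 = 4312.2500; y_12 − T_12 = 3033 − 4312.2500 = -1279.2500
Mean deviation: (-1279.2500 + -1279.2500 + -1279.2500) / 3 = -1279.25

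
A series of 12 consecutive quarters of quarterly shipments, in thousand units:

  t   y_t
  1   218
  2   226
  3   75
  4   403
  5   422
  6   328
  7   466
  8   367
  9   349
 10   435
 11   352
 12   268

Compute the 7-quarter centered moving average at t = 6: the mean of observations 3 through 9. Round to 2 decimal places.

Sum of periods 3–9: 75 + 403 + 422 + 328 + 466 + 367 + 349 = 2410
Divide by 7: 2410 / 7 = 344.29

344.29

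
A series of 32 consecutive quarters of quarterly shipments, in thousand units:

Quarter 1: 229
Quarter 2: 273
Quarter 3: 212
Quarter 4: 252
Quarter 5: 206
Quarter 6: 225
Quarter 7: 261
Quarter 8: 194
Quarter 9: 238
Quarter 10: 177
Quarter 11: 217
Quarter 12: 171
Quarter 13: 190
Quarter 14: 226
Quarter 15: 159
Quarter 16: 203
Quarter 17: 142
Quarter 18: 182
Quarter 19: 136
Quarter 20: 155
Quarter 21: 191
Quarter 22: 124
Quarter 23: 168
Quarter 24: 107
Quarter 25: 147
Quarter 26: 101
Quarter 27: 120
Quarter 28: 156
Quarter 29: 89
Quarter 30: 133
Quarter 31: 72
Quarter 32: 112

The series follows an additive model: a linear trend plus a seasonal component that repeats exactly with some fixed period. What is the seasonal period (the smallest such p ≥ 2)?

First differences y_{t+1} − y_t: 44, -61, 40, -46, 19, 36, -67, 44, -61, 40, -46, 19, 36, -67, 44, -61, …
The difference pattern repeats every 7 terms and not for any smaller step, so p = 7.

7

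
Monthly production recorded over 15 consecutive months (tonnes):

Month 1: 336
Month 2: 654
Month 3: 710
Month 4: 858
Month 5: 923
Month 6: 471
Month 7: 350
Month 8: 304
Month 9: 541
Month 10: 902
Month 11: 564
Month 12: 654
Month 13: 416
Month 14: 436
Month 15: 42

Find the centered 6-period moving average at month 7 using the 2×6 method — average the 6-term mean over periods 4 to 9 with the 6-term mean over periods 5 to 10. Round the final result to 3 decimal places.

578.167

Sum over 4–9: 858 + 923 + 471 + 350 + 304 + 541 = 3447
Sum over 5–10: 923 + 471 + 350 + 304 + 541 + 902 = 3491
CMA at t=7 = (3447 + 3491) / (2·6) = 6938 / 12 = 578.167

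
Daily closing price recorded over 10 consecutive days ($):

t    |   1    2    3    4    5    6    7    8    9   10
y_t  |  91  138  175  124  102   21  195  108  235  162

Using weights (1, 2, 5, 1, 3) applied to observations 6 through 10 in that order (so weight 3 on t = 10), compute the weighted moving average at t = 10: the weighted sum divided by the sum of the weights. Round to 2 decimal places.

Weighted sum: 1·21 + 2·195 + 5·108 + 1·235 + 3·162 = 21 + 390 + 540 + 235 + 486 = 1672
Weight total: 1 + 2 + 5 + 1 + 3 = 12
WMA = 1672 / 12 = 139.33

139.33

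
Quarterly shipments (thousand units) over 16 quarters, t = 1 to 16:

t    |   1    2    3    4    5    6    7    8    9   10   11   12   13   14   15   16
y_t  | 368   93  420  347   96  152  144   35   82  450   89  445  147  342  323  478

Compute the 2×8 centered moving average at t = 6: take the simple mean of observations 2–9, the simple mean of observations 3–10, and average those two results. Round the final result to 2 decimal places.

Sum over 2–9: 93 + 420 + 347 + 96 + 152 + 144 + 35 + 82 = 1369
Sum over 3–10: 420 + 347 + 96 + 152 + 144 + 35 + 82 + 450 = 1726
CMA at t=6 = (1369 + 1726) / (2·8) = 3095 / 16 = 193.44

193.44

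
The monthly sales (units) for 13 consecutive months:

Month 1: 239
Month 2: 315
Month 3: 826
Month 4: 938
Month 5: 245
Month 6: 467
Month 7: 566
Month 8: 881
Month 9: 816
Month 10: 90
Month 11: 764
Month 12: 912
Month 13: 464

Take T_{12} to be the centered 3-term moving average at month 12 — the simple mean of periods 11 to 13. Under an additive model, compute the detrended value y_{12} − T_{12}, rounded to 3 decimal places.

Trend T_12 = (764 + 912 + 464) / 3 = 2140/3 = 713.33333
Detrended value: 912 − 713.33333 = 198.667

198.667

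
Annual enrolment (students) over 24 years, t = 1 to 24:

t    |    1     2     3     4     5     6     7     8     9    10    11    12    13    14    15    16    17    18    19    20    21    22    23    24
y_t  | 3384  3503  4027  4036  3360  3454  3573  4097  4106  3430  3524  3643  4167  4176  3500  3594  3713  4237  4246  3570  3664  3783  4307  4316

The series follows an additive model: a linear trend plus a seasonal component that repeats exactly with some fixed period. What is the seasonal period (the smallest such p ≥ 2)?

First differences y_{t+1} − y_t: 119, 524, 9, -676, 94, 119, 524, 9, -676, 94, 119, 524, …
The difference pattern repeats every 5 terms and not for any smaller step, so p = 5.

5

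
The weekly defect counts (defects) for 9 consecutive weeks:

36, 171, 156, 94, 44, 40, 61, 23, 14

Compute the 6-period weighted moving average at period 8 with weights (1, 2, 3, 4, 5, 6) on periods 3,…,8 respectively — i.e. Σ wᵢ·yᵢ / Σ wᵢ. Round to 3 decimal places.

Weighted sum: 1·156 + 2·94 + 3·44 + 4·40 + 5·61 + 6·23 = 156 + 188 + 132 + 160 + 305 + 138 = 1079
Weight total: 1 + 2 + 3 + 4 + 5 + 6 = 21
WMA = 1079 / 21 = 51.381

51.381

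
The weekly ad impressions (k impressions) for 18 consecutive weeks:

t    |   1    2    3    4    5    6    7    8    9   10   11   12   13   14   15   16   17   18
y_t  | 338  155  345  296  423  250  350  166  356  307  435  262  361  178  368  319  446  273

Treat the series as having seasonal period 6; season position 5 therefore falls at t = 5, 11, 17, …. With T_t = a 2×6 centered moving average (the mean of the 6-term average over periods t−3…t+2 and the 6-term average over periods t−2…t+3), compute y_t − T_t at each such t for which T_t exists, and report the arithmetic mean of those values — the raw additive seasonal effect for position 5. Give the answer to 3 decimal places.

Season position 5 occurs at t = 5, 11 (where T_t is defined).
t=5: T_5 = 304.08333; y_5 − T_5 = 423 − 304.08333 = 118.91667
t=11: T_11 = 315.50000; y_11 − T_11 = 435 − 315.50000 = 119.50000
Mean deviation: (118.91667 + 119.50000) / 2 = 119.208

119.208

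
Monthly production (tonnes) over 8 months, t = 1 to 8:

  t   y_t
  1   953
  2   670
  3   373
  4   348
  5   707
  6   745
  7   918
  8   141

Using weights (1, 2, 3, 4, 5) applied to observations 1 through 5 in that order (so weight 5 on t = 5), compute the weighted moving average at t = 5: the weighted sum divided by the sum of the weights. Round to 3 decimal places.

Weighted sum: 1·953 + 2·670 + 3·373 + 4·348 + 5·707 = 953 + 1340 + 1119 + 1392 + 3535 = 8339
Weight total: 1 + 2 + 3 + 4 + 5 = 15
WMA = 8339 / 15 = 555.933

555.933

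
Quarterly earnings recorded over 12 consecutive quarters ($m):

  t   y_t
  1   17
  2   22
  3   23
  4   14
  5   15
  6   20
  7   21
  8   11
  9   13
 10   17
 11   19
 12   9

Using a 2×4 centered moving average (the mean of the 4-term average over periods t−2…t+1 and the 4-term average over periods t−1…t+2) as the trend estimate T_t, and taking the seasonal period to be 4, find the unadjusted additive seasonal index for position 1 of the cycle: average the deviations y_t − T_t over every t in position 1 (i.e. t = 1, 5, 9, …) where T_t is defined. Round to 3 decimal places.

Season position 1 occurs at t = 5, 9 (where T_t is defined).
t=5: T_5 = 17.75000; y_5 − T_5 = 15 − 17.75000 = -2.75000
t=9: T_9 = 15.25000; y_9 − T_9 = 13 − 15.25000 = -2.25000
Mean deviation: (-2.75000 + -2.25000) / 2 = -2.500

-2.500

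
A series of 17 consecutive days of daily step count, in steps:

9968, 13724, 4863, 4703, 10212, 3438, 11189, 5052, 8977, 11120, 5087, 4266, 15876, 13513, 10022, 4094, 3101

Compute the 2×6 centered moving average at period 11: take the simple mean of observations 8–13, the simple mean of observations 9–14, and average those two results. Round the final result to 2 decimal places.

9101.42

Sum over 8–13: 5052 + 8977 + 11120 + 5087 + 4266 + 15876 = 50378
Sum over 9–14: 8977 + 11120 + 5087 + 4266 + 15876 + 13513 = 58839
CMA at t=11 = (50378 + 58839) / (2·6) = 109217 / 12 = 9101.42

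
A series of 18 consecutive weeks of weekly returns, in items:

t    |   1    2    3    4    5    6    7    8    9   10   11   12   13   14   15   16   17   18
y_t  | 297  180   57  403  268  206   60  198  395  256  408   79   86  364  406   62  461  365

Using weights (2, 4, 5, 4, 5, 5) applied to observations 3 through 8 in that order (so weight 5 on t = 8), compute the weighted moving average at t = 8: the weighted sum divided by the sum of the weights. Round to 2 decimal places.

207.20

Weighted sum: 2·57 + 4·403 + 5·268 + 4·206 + 5·60 + 5·198 = 114 + 1612 + 1340 + 824 + 300 + 990 = 5180
Weight total: 2 + 4 + 5 + 4 + 5 + 5 = 25
WMA = 5180 / 25 = 207.20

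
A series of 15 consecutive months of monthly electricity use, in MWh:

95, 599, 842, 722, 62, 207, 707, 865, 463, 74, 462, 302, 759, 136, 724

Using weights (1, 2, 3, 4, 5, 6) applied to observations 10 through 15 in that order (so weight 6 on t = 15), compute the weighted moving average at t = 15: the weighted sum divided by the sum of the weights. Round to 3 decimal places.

474.476

Weighted sum: 1·74 + 2·462 + 3·302 + 4·759 + 5·136 + 6·724 = 74 + 924 + 906 + 3036 + 680 + 4344 = 9964
Weight total: 1 + 2 + 3 + 4 + 5 + 6 = 21
WMA = 9964 / 21 = 474.476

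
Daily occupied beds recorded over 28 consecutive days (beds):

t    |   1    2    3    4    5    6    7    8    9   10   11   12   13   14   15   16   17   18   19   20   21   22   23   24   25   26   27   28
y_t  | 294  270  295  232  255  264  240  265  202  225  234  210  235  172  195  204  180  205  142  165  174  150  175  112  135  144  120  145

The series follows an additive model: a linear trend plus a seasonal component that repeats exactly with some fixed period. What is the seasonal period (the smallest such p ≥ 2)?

First differences y_{t+1} − y_t: -24, 25, -63, 23, 9, -24, 25, -63, 23, 9, -24, 25, …
The difference pattern repeats every 5 terms and not for any smaller step, so p = 5.

5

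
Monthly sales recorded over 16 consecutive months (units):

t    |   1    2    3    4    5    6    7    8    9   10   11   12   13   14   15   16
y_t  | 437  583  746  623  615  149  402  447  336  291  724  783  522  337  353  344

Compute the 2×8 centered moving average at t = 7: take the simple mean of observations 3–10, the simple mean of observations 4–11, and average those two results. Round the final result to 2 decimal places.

Sum over 3–10: 746 + 623 + 615 + 149 + 402 + 447 + 336 + 291 = 3609
Sum over 4–11: 623 + 615 + 149 + 402 + 447 + 336 + 291 + 724 = 3587
CMA at t=7 = (3609 + 3587) / (2·8) = 7196 / 16 = 449.75

449.75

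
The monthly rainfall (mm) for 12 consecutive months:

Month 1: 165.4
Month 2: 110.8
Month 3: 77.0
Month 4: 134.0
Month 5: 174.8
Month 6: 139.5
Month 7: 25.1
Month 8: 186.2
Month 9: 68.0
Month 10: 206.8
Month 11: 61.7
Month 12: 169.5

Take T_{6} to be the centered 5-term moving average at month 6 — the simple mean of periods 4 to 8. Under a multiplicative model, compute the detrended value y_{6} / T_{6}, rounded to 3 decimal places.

1.057

Trend T_6 = (134.0 + 174.8 + 139.5 + 25.1 + 186.2) / 5 = 659.6/5 = 131.92000
Ratio to trend: 139.5 / 131.92000 = 1.057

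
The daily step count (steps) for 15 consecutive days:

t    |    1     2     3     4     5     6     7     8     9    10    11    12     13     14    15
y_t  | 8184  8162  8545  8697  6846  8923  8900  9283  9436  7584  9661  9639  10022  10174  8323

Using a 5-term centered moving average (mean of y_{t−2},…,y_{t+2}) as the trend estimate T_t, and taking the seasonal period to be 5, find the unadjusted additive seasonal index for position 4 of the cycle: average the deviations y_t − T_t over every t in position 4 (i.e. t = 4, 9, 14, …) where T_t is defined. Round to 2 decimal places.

462.80

Season position 4 occurs at t = 4, 9 (where T_t is defined).
t=4: T_4 = 8234.6000; y_4 − T_4 = 8697 − 8234.6000 = 462.4000
t=9: T_9 = 8972.8000; y_9 − T_9 = 9436 − 8972.8000 = 463.2000
Mean deviation: (462.4000 + 463.2000) / 2 = 462.80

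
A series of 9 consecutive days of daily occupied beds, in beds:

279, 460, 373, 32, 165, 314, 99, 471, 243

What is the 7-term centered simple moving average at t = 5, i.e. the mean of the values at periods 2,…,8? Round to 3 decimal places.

273.429

Sum of periods 2–8: 460 + 373 + 32 + 165 + 314 + 99 + 471 = 1914
Divide by 7: 1914 / 7 = 273.429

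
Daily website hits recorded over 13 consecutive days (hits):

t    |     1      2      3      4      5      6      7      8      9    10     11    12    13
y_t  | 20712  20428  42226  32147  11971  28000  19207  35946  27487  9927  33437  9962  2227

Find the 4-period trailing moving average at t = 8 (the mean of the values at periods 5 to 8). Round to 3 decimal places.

Sum of periods 5–8: 11971 + 28000 + 19207 + 35946 = 95124
Divide by 4: 95124 / 4 = 23781.000

23781.000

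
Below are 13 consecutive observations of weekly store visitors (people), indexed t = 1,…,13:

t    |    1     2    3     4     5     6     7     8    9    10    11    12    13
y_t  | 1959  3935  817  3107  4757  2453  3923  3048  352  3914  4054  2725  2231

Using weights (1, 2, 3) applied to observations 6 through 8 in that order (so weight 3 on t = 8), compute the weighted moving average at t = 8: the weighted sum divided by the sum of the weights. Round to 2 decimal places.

3240.50

Weighted sum: 1·2453 + 2·3923 + 3·3048 = 2453 + 7846 + 9144 = 19443
Weight total: 1 + 2 + 3 = 6
WMA = 19443 / 6 = 3240.50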